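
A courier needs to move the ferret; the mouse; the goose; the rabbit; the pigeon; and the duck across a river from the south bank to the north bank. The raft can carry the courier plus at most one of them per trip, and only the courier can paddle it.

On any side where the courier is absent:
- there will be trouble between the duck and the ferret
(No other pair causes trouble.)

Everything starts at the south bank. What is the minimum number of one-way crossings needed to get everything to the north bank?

Counting alone: the courier can take at most 1 across per trip to the north bank, so moving all 6 needs at least 6 loaded trips out, with a return between consecutive ones — at least 11 crossings.
The plan below uses exactly 11 crossings, so it is optimal:
1. Courier goes to the north bank with the ferret.
2. Courier goes back to the south bank alone.
3. Courier goes to the north bank with the mouse.
4. Courier goes back to the south bank alone.
5. Courier goes to the north bank with the goose.
6. Courier goes back to the south bank alone.
7. Courier goes to the north bank with the rabbit.
8. Courier goes back to the south bank alone.
9. Courier goes to the north bank with the pigeon.
10. Courier goes back to the south bank alone.
11. Courier goes to the north bank with the duck.

11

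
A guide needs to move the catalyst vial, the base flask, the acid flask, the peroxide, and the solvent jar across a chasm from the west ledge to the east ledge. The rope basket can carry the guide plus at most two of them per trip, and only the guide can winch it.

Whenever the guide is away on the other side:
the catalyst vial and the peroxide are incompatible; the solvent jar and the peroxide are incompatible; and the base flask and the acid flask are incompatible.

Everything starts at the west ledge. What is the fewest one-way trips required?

Counting alone: the guide can take at most 2 across per trip to the east ledge, so moving all 5 needs at least 3 loaded trips out, with a return between consecutive ones — at least 5 crossings.
The plan below uses exactly 5 crossings, so it is optimal:
1. Guide goes to the east ledge with the base flask and the peroxide.
2. Guide goes back to the west ledge alone.
3. Guide goes to the east ledge with the catalyst vial and the solvent jar.
4. Guide goes back to the west ledge with the peroxide.
5. Guide goes to the east ledge with the acid flask and the peroxide.

5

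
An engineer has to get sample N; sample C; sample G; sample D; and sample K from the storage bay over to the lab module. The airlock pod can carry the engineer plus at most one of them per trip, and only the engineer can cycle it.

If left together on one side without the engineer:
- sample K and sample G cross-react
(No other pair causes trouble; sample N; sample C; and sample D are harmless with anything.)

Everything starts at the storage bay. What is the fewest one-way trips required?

Counting alone: the engineer can take at most 1 across per trip to the lab module, so moving all 5 needs at least 5 loaded trips out, with a return between consecutive ones — at least 9 crossings.
The plan below uses exactly 9 crossings, so it is optimal:
1. Engineer goes to the lab module with sample G.  [the storage bay: sample C, sample D, sample K, sample N | the lab module: sample G]
2. Engineer goes back to the storage bay alone.  [the storage bay: sample C, sample D, sample K, sample N | the lab module: sample G]
3. Engineer goes to the lab module with sample N.  [the storage bay: sample C, sample D, sample K | the lab module: sample G, sample N]
4. Engineer goes back to the storage bay alone.  [the storage bay: sample C, sample D, sample K | the lab module: sample G, sample N]
5. Engineer goes to the lab module with sample C.  [the storage bay: sample D, sample K | the lab module: sample C, sample G, sample N]
6. Engineer goes back to the storage bay alone.  [the storage bay: sample D, sample K | the lab module: sample C, sample G, sample N]
7. Engineer goes to the lab module with sample D.  [the storage bay: sample K | the lab module: sample C, sample D, sample G, sample N]
8. Engineer goes back to the storage bay alone.  [the storage bay: sample K | the lab module: sample C, sample D, sample G, sample N]
9. Engineer goes to the lab module with sample K.  [the storage bay: — | the lab module: sample C, sample D, sample G, sample K, sample N]

9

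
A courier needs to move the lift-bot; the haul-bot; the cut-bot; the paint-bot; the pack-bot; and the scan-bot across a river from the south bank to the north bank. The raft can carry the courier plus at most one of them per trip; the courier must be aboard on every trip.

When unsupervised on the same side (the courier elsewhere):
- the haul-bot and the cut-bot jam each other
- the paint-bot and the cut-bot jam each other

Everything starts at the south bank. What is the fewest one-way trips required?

13

Counting alone: the courier can take at most 1 across per trip to the north bank, so moving all 6 needs at least 6 loaded trips out, with a return between consecutive ones — at least 11 crossings.
The safety rule pushes this higher. Following every safe sequence of crossings, the most of the 6 that can be at the north bank as the raft arrives there on crossing 11 is 5 — never all 6.
So no plan with fewer than 13 crossings exists, and this one achieves 13:
1. Courier goes to the north bank with the cut-bot.  [the south bank: the haul-bot, the lift-bot, the pack-bot, the paint-bot, the scan-bot | the north bank: the cut-bot]
2. Courier goes back to the south bank alone.  [the south bank: the haul-bot, the lift-bot, the pack-bot, the paint-bot, the scan-bot | the north bank: the cut-bot]
3. Courier goes to the north bank with the lift-bot.  [the south bank: the haul-bot, the pack-bot, the paint-bot, the scan-bot | the north bank: the cut-bot, the lift-bot]
4. Courier goes back to the south bank alone.  [the south bank: the haul-bot, the pack-bot, the paint-bot, the scan-bot | the north bank: the cut-bot, the lift-bot]
5. Courier goes to the north bank with the haul-bot.  [the south bank: the pack-bot, the paint-bot, the scan-bot | the north bank: the cut-bot, the haul-bot, the lift-bot]
6. Courier goes back to the south bank with the cut-bot.  [the south bank: the cut-bot, the pack-bot, the paint-bot, the scan-bot | the north bank: the haul-bot, the lift-bot]
7. Courier goes to the north bank with the paint-bot.  [the south bank: the cut-bot, the pack-bot, the scan-bot | the north bank: the haul-bot, the lift-bot, the paint-bot]
8. Courier goes back to the south bank alone.  [the south bank: the cut-bot, the pack-bot, the scan-bot | the north bank: the haul-bot, the lift-bot, the paint-bot]
9. Courier goes to the north bank with the pack-bot.  [the south bank: the cut-bot, the scan-bot | the north bank: the haul-bot, the lift-bot, the pack-bot, the paint-bot]
10. Courier goes back to the south bank alone.  [the south bank: the cut-bot, the scan-bot | the north bank: the haul-bot, the lift-bot, the pack-bot, the paint-bot]
11. Courier goes to the north bank with the scan-bot.  [the south bank: the cut-bot | the north bank: the haul-bot, the lift-bot, the pack-bot, the paint-bot, the scan-bot]
12. Courier goes back to the south bank alone.  [the south bank: the cut-bot | the north bank: the haul-bot, the lift-bot, the pack-bot, the paint-bot, the scan-bot]
13. Courier goes to the north bank with the cut-bot.  [the south bank: — | the north bank: the cut-bot, the haul-bot, the lift-bot, the pack-bot, the paint-bot, the scan-bot]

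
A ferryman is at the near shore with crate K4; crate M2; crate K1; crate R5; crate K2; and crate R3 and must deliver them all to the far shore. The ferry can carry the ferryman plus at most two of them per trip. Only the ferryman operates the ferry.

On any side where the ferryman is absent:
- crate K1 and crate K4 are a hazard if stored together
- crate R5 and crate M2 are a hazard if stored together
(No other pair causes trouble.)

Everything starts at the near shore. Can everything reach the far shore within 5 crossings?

Yes

Yes — this plan uses 5 crossings (≤ 5):
1. Ferryman goes to the far shore with crate K4 and crate M2.  [the near shore: crate K1, crate K2, crate R3, crate R5 | the far shore: crate K4, crate M2]
2. Ferryman goes back to the near shore alone.  [the near shore: crate K1, crate K2, crate R3, crate R5 | the far shore: crate K4, crate M2]
3. Ferryman goes to the far shore with crate K2 and crate R3.  [the near shore: crate K1, crate R5 | the far shore: crate K2, crate K4, crate M2, crate R3]
4. Ferryman goes back to the near shore alone.  [the near shore: crate K1, crate R5 | the far shore: crate K2, crate K4, crate M2, crate R3]
5. Ferryman goes to the far shore with crate K1 and crate R5.  [the near shore: — | the far shore: crate K1, crate K2, crate K4, crate M2, crate R3, crate R5]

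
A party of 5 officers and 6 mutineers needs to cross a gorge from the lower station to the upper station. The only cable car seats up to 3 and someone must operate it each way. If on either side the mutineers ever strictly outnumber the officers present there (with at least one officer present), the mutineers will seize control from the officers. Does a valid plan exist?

No

The mutineers already outnumber the officers at the lower station before anyone moves, so the starting position itself is disallowed.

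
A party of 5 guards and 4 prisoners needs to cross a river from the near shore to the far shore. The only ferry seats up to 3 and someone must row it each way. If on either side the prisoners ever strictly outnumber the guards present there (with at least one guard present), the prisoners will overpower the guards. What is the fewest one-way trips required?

7

Counting alone: each trip to the far shore takes at most 3 across and each return brings at least 1 back, so after t trips out (and t−1 returns) at most 3t − (t−1) of the 9 are across; that first reaches 9 at t = 4, so at least 7 crossings are needed.
The plan below uses exactly 7 crossings, so it is optimal:
1. 3 prisoners → the far shore.  (the near shore: 5G 1P; the far shore: 0G 3P)
2. 1 prisoner ← the near shore.  (the near shore: 5G 2P; the far shore: 0G 2P)
3. 3 guards → the far shore.  (the near shore: 2G 2P; the far shore: 3G 2P)
4. 1 guard ← the near shore.  (the near shore: 3G 2P; the far shore: 2G 2P)
5. 2 guards and 1 prisoner → the far shore.  (the near shore: 1G 1P; the far shore: 4G 3P)
6. 1 guard ← the near shore.  (the near shore: 2G 1P; the far shore: 3G 3P)
7. 2 guards and 1 prisoner → the far shore.  (the near shore: 0G 0P; the far shore: 5G 4P)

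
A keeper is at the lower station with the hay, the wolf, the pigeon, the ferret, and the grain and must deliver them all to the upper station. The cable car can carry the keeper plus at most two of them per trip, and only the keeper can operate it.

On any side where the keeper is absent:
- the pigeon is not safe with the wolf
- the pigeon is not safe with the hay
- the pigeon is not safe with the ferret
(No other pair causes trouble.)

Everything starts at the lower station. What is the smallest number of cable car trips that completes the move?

Counting alone: the keeper can take at most 2 across per trip to the upper station, so moving all 5 needs at least 3 loaded trips out, with a return between consecutive ones — at least 5 crossings.
The plan below uses exactly 5 crossings, so it is optimal:
1. Keeper goes to the upper station with the hay and the pigeon.  [the lower station: the ferret, the grain, the wolf | the upper station: the hay, the pigeon]
2. Keeper goes back to the lower station with the pigeon.  [the lower station: the ferret, the grain, the pigeon, the wolf | the upper station: the hay]
3. Keeper goes to the upper station with the ferret and the wolf.  [the lower station: the grain, the pigeon | the upper station: the ferret, the hay, the wolf]
4. Keeper goes back to the lower station alone.  [the lower station: the grain, the pigeon | the upper station: the ferret, the hay, the wolf]
5. Keeper goes to the upper station with the grain and the pigeon.  [the lower station: — | the upper station: the ferret, the grain, the hay, the pigeon, the wolf]

5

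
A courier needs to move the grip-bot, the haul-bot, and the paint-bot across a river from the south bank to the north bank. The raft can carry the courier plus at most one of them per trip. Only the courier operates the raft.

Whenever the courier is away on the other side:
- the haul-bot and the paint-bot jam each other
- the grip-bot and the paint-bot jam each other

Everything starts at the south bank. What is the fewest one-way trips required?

Counting alone: the courier can take at most 1 across per trip to the north bank, so moving all 3 needs at least 3 loaded trips out, with a return between consecutive ones — at least 5 crossings.
The safety rule pushes this higher. Following every safe sequence of crossings, the most of the 3 that can be at the north bank as the raft arrives there on crossing 5 is 2 — never all 3.
So no plan with fewer than 7 crossings exists, and this one achieves 7:
1. Courier goes to the north bank with the paint-bot.  [the south bank: the grip-bot, the haul-bot | the north bank: the paint-bot]
2. Courier goes back to the south bank alone.  [the south bank: the grip-bot, the haul-bot | the north bank: the paint-bot]
3. Courier goes to the north bank with the grip-bot.  [the south bank: the haul-bot | the north bank: the grip-bot, the paint-bot]
4. Courier goes back to the south bank with the paint-bot.  [the south bank: the haul-bot, the paint-bot | the north bank: the grip-bot]
5. Courier goes to the north bank with the haul-bot.  [the south bank: the paint-bot | the north bank: the grip-bot, the haul-bot]
6. Courier goes back to the south bank alone.  [the south bank: the paint-bot | the north bank: the grip-bot, the haul-bot]
7. Courier goes to the north bank with the paint-bot.  [the south bank: — | the north bank: the grip-bot, the haul-bot, the paint-bot]

7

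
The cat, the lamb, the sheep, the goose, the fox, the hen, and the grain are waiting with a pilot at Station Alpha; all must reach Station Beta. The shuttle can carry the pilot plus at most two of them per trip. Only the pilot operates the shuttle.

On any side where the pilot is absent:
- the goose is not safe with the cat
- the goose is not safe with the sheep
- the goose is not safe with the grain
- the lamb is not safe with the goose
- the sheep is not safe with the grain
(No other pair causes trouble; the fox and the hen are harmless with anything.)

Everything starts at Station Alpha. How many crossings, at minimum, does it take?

11

Counting alone: the pilot can take at most 2 across per trip to Station Beta, so moving all 7 needs at least 4 loaded trips out, with a return between consecutive ones — at least 7 crossings.
The safety rule pushes this higher. Following every safe sequence of crossings, the most of the 7 that can be at Station Beta as the shuttle arrives there on crossings 7, 9 is 5, 6 respectively — never all 7.
So no plan with fewer than 11 crossings exists, and this one achieves 11:
1. Pilot goes to Station Beta with the goose and the sheep.  [Station Alpha: the cat, the fox, the grain, the hen, the lamb | Station Beta: the goose, the sheep]
2. Pilot goes back to Station Alpha with the sheep.  [Station Alpha: the cat, the fox, the grain, the hen, the lamb, the sheep | Station Beta: the goose]
3. Pilot goes to Station Beta with the cat and the sheep.  [Station Alpha: the fox, the grain, the hen, the lamb | Station Beta: the cat, the goose, the sheep]
4. Pilot goes back to Station Alpha with the goose.  [Station Alpha: the fox, the goose, the grain, the hen, the lamb | Station Beta: the cat, the sheep]
5. Pilot goes to Station Beta with the goose and the lamb.  [Station Alpha: the fox, the grain, the hen | Station Beta: the cat, the goose, the lamb, the sheep]
6. Pilot goes back to Station Alpha with the goose.  [Station Alpha: the fox, the goose, the grain, the hen | Station Beta: the cat, the lamb, the sheep]
7. Pilot goes to Station Beta with the fox and the goose.  [Station Alpha: the grain, the hen | Station Beta: the cat, the fox, the goose, the lamb, the sheep]
8. Pilot goes back to Station Alpha with the goose.  [Station Alpha: the goose, the grain, the hen | Station Beta: the cat, the fox, the lamb, the sheep]
9. Pilot goes to Station Beta with the goose and the hen.  [Station Alpha: the grain | Station Beta: the cat, the fox, the goose, the hen, the lamb, the sheep]
10. Pilot goes back to Station Alpha with the goose.  [Station Alpha: the goose, the grain | Station Beta: the cat, the fox, the hen, the lamb, the sheep]
11. Pilot goes to Station Beta with the goose and the grain.  [Station Alpha: — | Station Beta: the cat, the fox, the goose, the grain, the hen, the lamb, the sheep]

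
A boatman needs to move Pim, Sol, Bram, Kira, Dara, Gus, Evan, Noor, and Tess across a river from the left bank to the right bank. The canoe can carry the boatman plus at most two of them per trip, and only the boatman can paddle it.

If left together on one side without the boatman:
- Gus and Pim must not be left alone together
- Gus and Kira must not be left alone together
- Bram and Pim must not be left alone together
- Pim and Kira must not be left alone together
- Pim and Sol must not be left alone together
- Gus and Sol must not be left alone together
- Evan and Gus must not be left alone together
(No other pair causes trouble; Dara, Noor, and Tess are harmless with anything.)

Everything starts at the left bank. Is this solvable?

1. Boatman goes to the right bank with Gus and Pim.  [the left bank: Bram, Dara, Evan, Kira, Noor, Sol, Tess | the right bank: Gus, Pim]
2. Boatman goes back to the left bank with Pim.  [the left bank: Bram, Dara, Evan, Kira, Noor, Pim, Sol, Tess | the right bank: Gus]
3. Boatman goes to the right bank with Bram and Pim.  [the left bank: Dara, Evan, Kira, Noor, Sol, Tess | the right bank: Bram, Gus, Pim]
4. Boatman goes back to the left bank with Pim.  [the left bank: Dara, Evan, Kira, Noor, Pim, Sol, Tess | the right bank: Bram, Gus]
5. Boatman goes to the right bank with Dara and Pim.  [the left bank: Evan, Kira, Noor, Sol, Tess | the right bank: Bram, Dara, Gus, Pim]
6. Boatman goes back to the left bank with Pim.  [the left bank: Evan, Kira, Noor, Pim, Sol, Tess | the right bank: Bram, Dara, Gus]
7. Boatman goes to the right bank with Noor and Pim.  [the left bank: Evan, Kira, Sol, Tess | the right bank: Bram, Dara, Gus, Noor, Pim]
8. Boatman goes back to the left bank with Pim.  [the left bank: Evan, Kira, Pim, Sol, Tess | the right bank: Bram, Dara, Gus, Noor]
9. Boatman goes to the right bank with Pim and Tess.  [the left bank: Evan, Kira, Sol | the right bank: Bram, Dara, Gus, Noor, Pim, Tess]
10. Boatman goes back to the left bank with Pim.  [the left bank: Evan, Kira, Pim, Sol | the right bank: Bram, Dara, Gus, Noor, Tess]
11. Boatman goes to the right bank with Kira and Sol.  [the left bank: Evan, Pim | the right bank: Bram, Dara, Gus, Kira, Noor, Sol, Tess]
12. Boatman goes back to the left bank with Gus.  [the left bank: Evan, Gus, Pim | the right bank: Bram, Dara, Kira, Noor, Sol, Tess]
13. Boatman goes to the right bank with Evan and Pim.  [the left bank: Gus | the right bank: Bram, Dara, Evan, Kira, Noor, Pim, Sol, Tess]
14. Boatman goes back to the left bank with Pim.  [the left bank: Gus, Pim | the right bank: Bram, Dara, Evan, Kira, Noor, Sol, Tess]
15. Boatman goes to the right bank with Gus and Pim.  [the left bank: — | the right bank: Bram, Dara, Evan, Gus, Kira, Noor, Pim, Sol, Tess]

Yes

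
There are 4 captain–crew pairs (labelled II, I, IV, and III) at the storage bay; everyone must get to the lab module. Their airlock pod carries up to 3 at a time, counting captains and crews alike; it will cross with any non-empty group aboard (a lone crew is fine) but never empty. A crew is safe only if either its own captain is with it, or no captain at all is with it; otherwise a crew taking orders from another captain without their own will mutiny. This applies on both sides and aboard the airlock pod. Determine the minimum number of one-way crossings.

Counting alone: each trip to the lab module takes at most 3 across and each return brings at least 1 back, so after t trips out (and t−1 returns) at most 3t − (t−1) of the 8 are across; that first reaches 8 at t = 4, so at least 7 crossings are needed.
The safety rule pushes this higher. Following every safe sequence of crossings, the most of the 8 that can be at the lab module as the airlock pod arrives there on crossing 7 is 7 — never all 8.
So no plan with fewer than 9 crossings exists, and this one achieves 9:
1. captain II and crew II cross → the lab module.
2. captain II crosses ← the storage bay.
3. captain I, captain II, and crew I cross → the lab module.
4. captain II and crew II cross ← the storage bay.
5. captain II, captain III, and captain IV cross → the lab module.
6. crew I crosses ← the storage bay.
7. crew I and crew II cross → the lab module.
8. crew II crosses ← the storage bay.
9. crew II, crew III, and crew IV cross → the lab module.

9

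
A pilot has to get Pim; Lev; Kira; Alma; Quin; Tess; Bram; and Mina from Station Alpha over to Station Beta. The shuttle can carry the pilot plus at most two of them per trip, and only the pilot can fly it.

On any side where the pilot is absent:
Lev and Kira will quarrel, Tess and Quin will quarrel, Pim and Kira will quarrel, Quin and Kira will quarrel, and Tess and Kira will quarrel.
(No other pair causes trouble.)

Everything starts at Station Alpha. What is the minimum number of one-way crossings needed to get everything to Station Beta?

Counting alone: the pilot can take at most 2 across per trip to Station Beta, so moving all 8 needs at least 4 loaded trips out, with a return between consecutive ones — at least 7 crossings.
The safety rule pushes this higher. Following every safe sequence of crossings, the most of the 8 that can be at Station Beta as the shuttle arrives there on crossings 7, 9, 11 is 5, 6, 7 respectively — never all 8.
So no plan with fewer than 13 crossings exists, and this one achieves 13:
1. Pilot goes to Station Beta with Kira and Quin.
2. Pilot goes back to Station Alpha with Kira.
3. Pilot goes to Station Beta with Kira and Pim.
4. Pilot goes back to Station Alpha with Kira.
5. Pilot goes to Station Beta with Kira and Lev.
6. Pilot goes back to Station Alpha with Kira.
7. Pilot goes to Station Beta with Alma and Kira.
8. Pilot goes back to Station Alpha with Kira.
9. Pilot goes to Station Beta with Bram and Kira.
10. Pilot goes back to Station Alpha with Kira.
11. Pilot goes to Station Beta with Kira and Mina.
12. Pilot goes back to Station Alpha with Kira.
13. Pilot goes to Station Beta with Kira and Tess.

13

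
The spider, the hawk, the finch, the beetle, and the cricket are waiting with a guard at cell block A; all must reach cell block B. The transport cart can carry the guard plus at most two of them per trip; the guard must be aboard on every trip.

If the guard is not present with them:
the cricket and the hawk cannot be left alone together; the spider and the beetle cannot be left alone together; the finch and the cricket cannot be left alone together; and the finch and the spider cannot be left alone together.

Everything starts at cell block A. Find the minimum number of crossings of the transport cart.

Counting alone: the guard can take at most 2 across per trip to cell block B, so moving all 5 needs at least 3 loaded trips out, with a return between consecutive ones — at least 5 crossings.
The safety rule pushes this higher. Following every safe sequence of crossings, the most of the 5 that can be at cell block B as the transport cart arrives there on crossing 5 is 4 — never all 5.
So no plan with fewer than 7 crossings exists, and this one achieves 7:
1. Guard goes to cell block B with the cricket and the spider.
2. Guard goes back to cell block A alone.
3. Guard goes to cell block B with the hawk.
4. Guard goes back to cell block A with the cricket.
5. Guard goes to cell block B with the beetle and the finch.
6. Guard goes back to cell block A with the spider.
7. Guard goes to cell block B with the cricket and the spider.

7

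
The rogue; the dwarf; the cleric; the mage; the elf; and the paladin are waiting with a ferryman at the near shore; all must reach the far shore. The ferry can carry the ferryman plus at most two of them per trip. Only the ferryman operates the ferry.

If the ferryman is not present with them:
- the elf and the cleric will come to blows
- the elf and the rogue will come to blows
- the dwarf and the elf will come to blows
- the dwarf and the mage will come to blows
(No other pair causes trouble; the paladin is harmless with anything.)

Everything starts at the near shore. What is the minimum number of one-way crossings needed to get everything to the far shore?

Counting alone: the ferryman can take at most 2 across per trip to the far shore, so moving all 6 needs at least 3 loaded trips out, with a return between consecutive ones — at least 5 crossings.
The safety rule pushes this higher. Following every safe sequence of crossings, the most of the 6 that can be at the far shore as the ferry arrives there on crossing 5 is 5 — never all 6.
So no plan with fewer than 7 crossings exists, and this one achieves 7:
1. Ferryman goes to the far shore with the dwarf and the elf.
2. Ferryman goes back to the near shore with the dwarf.
3. Ferryman goes to the far shore with the dwarf and the rogue.
4. Ferryman goes back to the near shore with the elf.
5. Ferryman goes to the far shore with the cleric and the paladin.
6. Ferryman goes back to the near shore alone.
7. Ferryman goes to the far shore with the elf and the mage.

7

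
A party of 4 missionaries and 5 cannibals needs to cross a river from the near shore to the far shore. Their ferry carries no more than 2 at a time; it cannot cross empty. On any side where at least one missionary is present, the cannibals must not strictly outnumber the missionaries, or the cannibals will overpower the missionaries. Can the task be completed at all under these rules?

No

The cannibals already outnumber the missionaries at the near shore before anyone moves, so the starting position itself is disallowed.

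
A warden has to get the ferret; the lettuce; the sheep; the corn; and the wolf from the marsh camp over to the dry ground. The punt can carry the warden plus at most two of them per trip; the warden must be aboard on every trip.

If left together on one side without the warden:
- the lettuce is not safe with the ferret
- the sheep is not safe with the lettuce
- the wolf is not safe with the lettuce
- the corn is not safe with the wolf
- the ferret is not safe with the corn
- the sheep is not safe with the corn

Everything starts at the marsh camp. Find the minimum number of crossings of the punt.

7

Counting alone: the warden can take at most 2 across per trip to the dry ground, so moving all 5 needs at least 3 loaded trips out, with a return between consecutive ones — at least 5 crossings.
The safety rule pushes this higher. Following every safe sequence of crossings, the most of the 5 that can be at the dry ground as the punt arrives there on crossing 5 is 4 — never all 5.
So no plan with fewer than 7 crossings exists, and this one achieves 7:
1. Warden goes to the dry ground with the corn and the lettuce.
2. Warden goes back to the marsh camp alone.
3. Warden goes to the dry ground with the ferret.
4. Warden goes back to the marsh camp with the corn and the lettuce.
5. Warden goes to the dry ground with the sheep and the wolf.
6. Warden goes back to the marsh camp alone.
7. Warden goes to the dry ground with the corn and the lettuce.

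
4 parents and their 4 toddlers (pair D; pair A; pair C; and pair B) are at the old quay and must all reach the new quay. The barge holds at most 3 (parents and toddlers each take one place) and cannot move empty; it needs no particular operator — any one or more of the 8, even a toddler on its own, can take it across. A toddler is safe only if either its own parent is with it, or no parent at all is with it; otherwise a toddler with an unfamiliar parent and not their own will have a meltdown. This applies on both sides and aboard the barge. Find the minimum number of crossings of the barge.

Counting alone: each trip to the new quay takes at most 3 across and each return brings at least 1 back, so after t trips out (and t−1 returns) at most 3t − (t−1) of the 8 are across; that first reaches 8 at t = 4, so at least 7 crossings are needed.
The safety rule pushes this higher. Following every safe sequence of crossings, the most of the 8 that can be at the new quay as the barge arrives there on crossing 7 is 7 — never all 8.
So no plan with fewer than 9 crossings exists, and this one achieves 9:
1. parent D and toddler D cross → the new quay.
2. parent D crosses ← the old quay.
3. parent A, parent D, and toddler A cross → the new quay.
4. parent D and toddler D cross ← the old quay.
5. parent B, parent C, and parent D cross → the new quay.
6. toddler A crosses ← the old quay.
7. toddler A and toddler D cross → the new quay.
8. toddler D crosses ← the old quay.
9. toddler B, toddler C, and toddler D cross → the new quay.

9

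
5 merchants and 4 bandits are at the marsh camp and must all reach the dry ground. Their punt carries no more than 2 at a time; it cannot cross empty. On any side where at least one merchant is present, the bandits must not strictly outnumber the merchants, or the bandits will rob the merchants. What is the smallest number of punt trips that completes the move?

15

Counting alone: each trip to the dry ground takes at most 2 across and each return brings at least 1 back, so after t trips out (and t−1 returns) at most 2t − (t−1) of the 9 are across; that first reaches 9 at t = 8, so at least 15 crossings are needed.
The plan below uses exactly 15 crossings, so it is optimal:
1. 2 bandits → the dry ground.  (the marsh camp: 5M 2B; the dry ground: 0M 2B)
2. 1 bandit ← the marsh camp.  (the marsh camp: 5M 3B; the dry ground: 0M 1B)
3. 2 bandits → the dry ground.  (the marsh camp: 5M 1B; the dry ground: 0M 3B)
4. 1 bandit ← the marsh camp.  (the marsh camp: 5M 2B; the dry ground: 0M 2B)
5. 2 merchants → the dry ground.  (the marsh camp: 3M 2B; the dry ground: 2M 2B)
6. 1 bandit ← the marsh camp.  (the marsh camp: 3M 3B; the dry ground: 2M 1B)
7. 1 merchant and 1 bandit → the dry ground.  (the marsh camp: 2M 2B; the dry ground: 3M 2B)
8. 1 merchant ← the marsh camp.  (the marsh camp: 3M 2B; the dry ground: 2M 2B)
9. 1 merchant and 1 bandit → the dry ground.  (the marsh camp: 2M 1B; the dry ground: 3M 3B)
10. 1 bandit ← the marsh camp.  (the marsh camp: 2M 2B; the dry ground: 3M 2B)
11. 1 merchant and 1 bandit → the dry ground.  (the marsh camp: 1M 1B; the dry ground: 4M 3B)
12. 1 merchant ← the marsh camp.  (the marsh camp: 2M 1B; the dry ground: 3M 3B)
13. 1 merchant and 1 bandit → the dry ground.  (the marsh camp: 1M 0B; the dry ground: 4M 4B)
14. 1 bandit ← the marsh camp.  (the marsh camp: 1M 1B; the dry ground: 4M 3B)
15. 1 merchant and 1 bandit → the dry ground.  (the marsh camp: 0M 0B; the dry ground: 5M 4B)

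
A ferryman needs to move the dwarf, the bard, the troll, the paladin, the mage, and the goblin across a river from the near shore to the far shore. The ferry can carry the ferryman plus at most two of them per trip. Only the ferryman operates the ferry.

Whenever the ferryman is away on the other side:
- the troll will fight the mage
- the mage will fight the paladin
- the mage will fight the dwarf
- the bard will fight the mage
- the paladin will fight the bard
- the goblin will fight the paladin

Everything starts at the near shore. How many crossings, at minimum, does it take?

Counting alone: the ferryman can take at most 2 across per trip to the far shore, so moving all 6 needs at least 3 loaded trips out, with a return between consecutive ones — at least 5 crossings.
The safety rule pushes this higher. Following every safe sequence of crossings, the most of the 6 that can be at the far shore as the ferry arrives there on crossings 5, 7 is 4, 5 respectively — never all 6.
So no plan with fewer than 9 crossings exists, and this one achieves 9:
1. Ferryman goes to the far shore with the mage and the paladin.  [the near shore: the bard, the dwarf, the goblin, the troll | the far shore: the mage, the paladin]
2. Ferryman goes back to the near shore with the paladin.  [the near shore: the bard, the dwarf, the goblin, the paladin, the troll | the far shore: the mage]
3. Ferryman goes to the far shore with the dwarf and the paladin.  [the near shore: the bard, the goblin, the troll | the far shore: the dwarf, the mage, the paladin]
4. Ferryman goes back to the near shore with the mage.  [the near shore: the bard, the goblin, the mage, the troll | the far shore: the dwarf, the paladin]
5. Ferryman goes to the far shore with the bard and the troll.  [the near shore: the goblin, the mage | the far shore: the bard, the dwarf, the paladin, the troll]
6. Ferryman goes back to the near shore with the bard.  [the near shore: the bard, the goblin, the mage | the far shore: the dwarf, the paladin, the troll]
7. Ferryman goes to the far shore with the bard and the goblin.  [the near shore: the mage | the far shore: the bard, the dwarf, the goblin, the paladin, the troll]
8. Ferryman goes back to the near shore with the paladin.  [the near shore: the mage, the paladin | the far shore: the bard, the dwarf, the goblin, the troll]
9. Ferryman goes to the far shore with the mage and the paladin.  [the near shore: — | the far shore: the bard, the dwarf, the goblin, the mage, the paladin, the troll]

9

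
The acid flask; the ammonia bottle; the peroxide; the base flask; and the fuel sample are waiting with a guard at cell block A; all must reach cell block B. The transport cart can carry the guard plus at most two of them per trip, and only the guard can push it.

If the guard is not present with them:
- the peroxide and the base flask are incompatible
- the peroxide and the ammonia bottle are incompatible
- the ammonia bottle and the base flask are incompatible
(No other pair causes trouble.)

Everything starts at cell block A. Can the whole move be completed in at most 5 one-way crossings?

Counting alone: the guard can take at most 2 across per trip to cell block B, so moving all 5 needs at least 3 loaded trips out, with a return between consecutive ones — at least 5 crossings.
The safety rule pushes this higher. Following every safe sequence of crossings, the most of the 5 that can be at cell block B as the transport cart arrives there on crossing 5 is 4 — never all 5.
So the move cannot be finished within 5 crossings. (The shortest complete plan takes 7:)
1. Guard goes to cell block B with the ammonia bottle and the peroxide.
2. Guard goes back to cell block A with the ammonia bottle.
3. Guard goes to cell block B with the acid flask and the ammonia bottle.
4. Guard goes back to cell block A with the ammonia bottle.
5. Guard goes to cell block B with the ammonia bottle and the fuel sample.
6. Guard goes back to cell block A with the ammonia bottle.
7. Guard goes to cell block B with the ammonia bottle and the base flask.

No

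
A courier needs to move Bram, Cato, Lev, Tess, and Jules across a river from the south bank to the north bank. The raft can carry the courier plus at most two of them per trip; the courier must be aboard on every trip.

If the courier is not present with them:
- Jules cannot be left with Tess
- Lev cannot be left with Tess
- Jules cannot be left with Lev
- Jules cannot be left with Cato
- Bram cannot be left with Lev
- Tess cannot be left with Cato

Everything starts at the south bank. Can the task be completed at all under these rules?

Whatever the first load, the items left behind include a forbidden pair without the courier. No opening move is safe, so no plan exists.

No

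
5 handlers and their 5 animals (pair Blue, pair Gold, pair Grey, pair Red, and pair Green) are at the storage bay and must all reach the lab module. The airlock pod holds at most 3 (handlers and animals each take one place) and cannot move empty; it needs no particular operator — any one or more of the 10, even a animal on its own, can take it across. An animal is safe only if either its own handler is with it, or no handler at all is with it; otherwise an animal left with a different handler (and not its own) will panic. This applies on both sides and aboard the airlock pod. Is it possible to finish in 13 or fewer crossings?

Yes

Yes — this plan uses 11 crossings (≤ 13):
1. animal Blue and handler Blue cross → the lab module.
2. handler Blue crosses ← the storage bay.
3. animal Gold, animal Grey, and animal Red cross → the lab module.
4. animal Blue crosses ← the storage bay.
5. handler Gold, handler Grey, and handler Red cross → the lab module.
6. animal Gold and handler Gold cross ← the storage bay.
7. handler Blue, handler Gold, and handler Green cross → the lab module.
8. animal Grey crosses ← the storage bay.
9. animal Blue and animal Gold cross → the lab module.
10. animal Blue crosses ← the storage bay.
11. animal Blue, animal Green, and animal Grey cross → the lab module.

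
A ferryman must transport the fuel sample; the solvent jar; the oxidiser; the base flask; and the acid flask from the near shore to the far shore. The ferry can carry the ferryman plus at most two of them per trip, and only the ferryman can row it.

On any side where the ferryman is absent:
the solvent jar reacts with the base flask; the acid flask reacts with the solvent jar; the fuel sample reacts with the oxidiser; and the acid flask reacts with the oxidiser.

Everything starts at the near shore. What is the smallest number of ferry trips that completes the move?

Counting alone: the ferryman can take at most 2 across per trip to the far shore, so moving all 5 needs at least 3 loaded trips out, with a return between consecutive ones — at least 5 crossings.
The safety rule pushes this higher. Following every safe sequence of crossings, the most of the 5 that can be at the far shore as the ferry arrives there on crossing 5 is 4 — never all 5.
So no plan with fewer than 7 crossings exists, and this one achieves 7:
1. Ferryman goes to the far shore with the oxidiser and the solvent jar.  [the near shore: the acid flask, the base flask, the fuel sample | the far shore: the oxidiser, the solvent jar]
2. Ferryman goes back to the near shore alone.  [the near shore: the acid flask, the base flask, the fuel sample | the far shore: the oxidiser, the solvent jar]
3. Ferryman goes to the far shore with the fuel sample.  [the near shore: the acid flask, the base flask | the far shore: the fuel sample, the oxidiser, the solvent jar]
4. Ferryman goes back to the near shore with the oxidiser.  [the near shore: the acid flask, the base flask, the oxidiser | the far shore: the fuel sample, the solvent jar]
5. Ferryman goes to the far shore with the acid flask and the base flask.  [the near shore: the oxidiser | the far shore: the acid flask, the base flask, the fuel sample, the solvent jar]
6. Ferryman goes back to the near shore with the solvent jar.  [the near shore: the oxidiser, the solvent jar | the far shore: the acid flask, the base flask, the fuel sample]
7. Ferryman goes to the far shore with the oxidiser and the solvent jar.  [the near shore: — | the far shore: the acid flask, the base flask, the fuel sample, the oxidiser, the solvent jar]

7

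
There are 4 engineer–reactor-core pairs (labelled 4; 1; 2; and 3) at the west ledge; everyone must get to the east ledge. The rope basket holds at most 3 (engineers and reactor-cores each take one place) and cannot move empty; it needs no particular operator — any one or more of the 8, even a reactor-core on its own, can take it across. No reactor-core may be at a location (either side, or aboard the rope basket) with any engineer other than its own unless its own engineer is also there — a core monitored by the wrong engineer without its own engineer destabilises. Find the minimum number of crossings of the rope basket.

9

Counting alone: each trip to the east ledge takes at most 3 across and each return brings at least 1 back, so after t trips out (and t−1 returns) at most 3t − (t−1) of the 8 are across; that first reaches 8 at t = 4, so at least 7 crossings are needed.
The safety rule pushes this higher. Following every safe sequence of crossings, the most of the 8 that can be at the east ledge as the rope basket arrives there on crossing 7 is 7 — never all 8.
So no plan with fewer than 9 crossings exists, and this one achieves 9:
1. engineer 4 and reactor-core 4 cross → the east ledge.
2. engineer 4 crosses ← the west ledge.
3. engineer 1, engineer 4, and reactor-core 1 cross → the east ledge.
4. engineer 4 and reactor-core 4 cross ← the west ledge.
5. engineer 2, engineer 3, and engineer 4 cross → the east ledge.
6. reactor-core 1 crosses ← the west ledge.
7. reactor-core 1 and reactor-core 4 cross → the east ledge.
8. reactor-core 4 crosses ← the west ledge.
9. reactor-core 2, reactor-core 3, and reactor-core 4 cross → the east ledge.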